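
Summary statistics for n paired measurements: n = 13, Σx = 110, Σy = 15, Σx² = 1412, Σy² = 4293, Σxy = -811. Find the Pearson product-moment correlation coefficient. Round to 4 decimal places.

-0.6539

Numerator: nΣxy − (Σx)(Σy) = 13·(-811) − (110)(15) = -12193
Denominator: √[(nΣx²−(Σx)²)(nΣy²−(Σy)²)]
  nΣx²−(Σx)² = 13·1412 − 12100 = 6256;  nΣy²−(Σy)² = 13·4293 − 225 = 55584
  √(6256·55584) = √347733504 = 18647.6139
r = -12193 / 18647.6139 = -0.6539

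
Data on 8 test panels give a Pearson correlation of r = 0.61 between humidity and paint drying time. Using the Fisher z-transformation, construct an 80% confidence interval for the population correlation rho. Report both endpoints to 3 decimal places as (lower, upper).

Fisher z: z_r = atanh(r) = ½·ln((1+0.61)/(1−0.61)) = 0.708921
SE(z) = 1/√(n−3) = 1/√5 = 0.447214
80% ⇒ z* = 1.282; margin = 1.282·0.447214 = 0.573328
CI on z-scale: (0.135593, 1.282249)
Back-transform: tanh(0.135593) = 0.134768, tanh(1.282249) = 0.857083

(0.135, 0.857)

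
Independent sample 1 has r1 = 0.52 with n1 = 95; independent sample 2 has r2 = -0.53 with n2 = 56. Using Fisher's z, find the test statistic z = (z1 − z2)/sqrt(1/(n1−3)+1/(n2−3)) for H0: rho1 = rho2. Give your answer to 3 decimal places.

z1 = atanh(0.52) = 0.576340,  z2 = atanh(-0.53) = -0.590145
SE = √(1/(n1−3) + 1/(n2−3)) = √(1/92 + 1/53) = √(0.0108696 + 0.0188679) = √0.0297375 = 0.172446
z = (z1 − z2)/SE = (0.576340 − (-0.590145)) / 0.172446 = 1.166485 / 0.172446 = 6.764

6.764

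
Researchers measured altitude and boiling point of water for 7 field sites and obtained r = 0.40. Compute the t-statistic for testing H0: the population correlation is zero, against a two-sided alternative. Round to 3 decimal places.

0.976

t = r·√(n−2) / √(1−r²) with r = 0.40, n = 7
  = 0.40·√5 / √(1 − 0.1600)
  = 0.40·2.236068 / 0.916515
  = 0.894427 / 0.916515 = 0.976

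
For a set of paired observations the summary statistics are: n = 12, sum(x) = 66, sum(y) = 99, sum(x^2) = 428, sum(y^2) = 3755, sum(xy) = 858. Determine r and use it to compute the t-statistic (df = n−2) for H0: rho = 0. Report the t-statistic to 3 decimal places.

3.256

S_xy = nΣxy − ΣxΣy = 12·858 − 66·99 = 10296 − 6534 = 3762
S_xx = nΣx² − (Σx)² = 12·428 − 66² = 5136 − 4356 = 780
S_yy = nΣy² − (Σy)² = 12·3755 − 99² = 45060 − 9801 = 35259
r = S_xy / √(S_xx·S_yy) = 3762 / √(780·35259) = 3762 / √27502020 = 3762 / 5244.2368 = 0.7174
t = r·√(n−2)/√(1−r²) = 0.7174·√10 / √(1−0.514663) = 2.268618 / 0.696661 = 3.256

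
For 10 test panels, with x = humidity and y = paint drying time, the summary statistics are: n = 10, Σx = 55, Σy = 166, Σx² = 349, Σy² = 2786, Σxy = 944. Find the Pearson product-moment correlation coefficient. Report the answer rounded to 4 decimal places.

0.8245

Numerator: nΣxy − (Σx)(Σy) = 10·944 − (55)(166) = 310
Denominator: √[(nΣx²−(Σx)²)(nΣy²−(Σy)²)]
  nΣx²−(Σx)² = 10·349 − 3025 = 465;  nΣy²−(Σy)² = 10·2786 − 27556 = 304
  √(465·304) = √141360 = 375.9787
r = 310 / 375.9787 = 0.8245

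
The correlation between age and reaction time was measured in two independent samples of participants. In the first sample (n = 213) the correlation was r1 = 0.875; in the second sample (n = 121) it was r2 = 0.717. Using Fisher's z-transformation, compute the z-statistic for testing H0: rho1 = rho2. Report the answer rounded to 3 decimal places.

3.934

z1 = atanh(0.875) = 1.354025,  z2 = atanh(0.717) = 0.901443
SE = √(1/(n1−3) + 1/(n2−3)) = √(1/210 + 1/118) = √(0.0047619 + 0.0084746) = √0.0132365 = 0.115050
z = (z1 − z2)/SE = (1.354025 − 0.901443) / 0.115050 = 0.452582 / 0.115050 = 3.934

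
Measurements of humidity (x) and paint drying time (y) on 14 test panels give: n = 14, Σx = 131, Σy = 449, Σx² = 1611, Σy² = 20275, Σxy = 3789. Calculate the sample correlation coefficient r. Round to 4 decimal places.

Numerator: nΣxy − (Σx)(Σy) = 14·3789 − (131)(449) = -5773
Denominator: √[(nΣx²−(Σx)²)(nΣy²−(Σy)²)]
  nΣx²−(Σx)² = 14·1611 − 17161 = 5393;  nΣy²−(Σy)² = 14·20275 − 201601 = 82249
  √(5393·82249) = √443568857 = 21061.0745
r = -5773 / 21061.0745 = -0.2741

-0.2741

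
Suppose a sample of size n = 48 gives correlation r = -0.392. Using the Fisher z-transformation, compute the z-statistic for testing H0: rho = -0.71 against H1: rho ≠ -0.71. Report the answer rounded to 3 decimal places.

z_r = atanh(-0.392) = -0.414161,  z_0 = atanh(-0.71) = -0.887184
SE = 1/√(n−3) = 1/√45 = 0.149071
z = (z_r − z_0)/SE = (-0.414161 − (-0.887184)) / 0.149071 = 0.473023 / 0.149071 = 3.173

3.173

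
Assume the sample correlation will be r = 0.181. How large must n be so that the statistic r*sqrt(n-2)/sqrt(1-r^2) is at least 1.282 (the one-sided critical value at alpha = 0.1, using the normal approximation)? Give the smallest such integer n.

51

r√(n−2)/√(1−r²) ≥ 1.282  ⇔  n−2 ≥ (1.282)²·(1−r²)/r²
(1−r²)/r² = (1−0.032761)/0.032761 = 29.5241
n ≥ 2 + 1.643524·29.5241 = 2 + 48.5236 = 50.5236
⌈50.5236⌉ = 51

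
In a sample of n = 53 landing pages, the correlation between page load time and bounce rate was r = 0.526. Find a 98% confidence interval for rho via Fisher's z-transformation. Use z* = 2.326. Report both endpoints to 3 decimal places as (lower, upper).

Fisher z: z_r = atanh(r) = ½·ln((1+0.526)/(1−0.526)) = 0.584599
SE(z) = 1/√(n−3) = 1/√50 = 0.141421
98% ⇒ z* = 2.326; margin = 2.326·0.141421 = 0.328945
CI on z-scale: (0.255654, 0.913544)
Back-transform: tanh(0.255654) = 0.250226, tanh(0.913544) = 0.722829

(0.250, 0.723)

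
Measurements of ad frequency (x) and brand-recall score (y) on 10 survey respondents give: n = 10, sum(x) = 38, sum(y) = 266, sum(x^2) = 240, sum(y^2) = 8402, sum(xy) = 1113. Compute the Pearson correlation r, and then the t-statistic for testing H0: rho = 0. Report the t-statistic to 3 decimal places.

0.847

Numerator: nΣxy − (Σx)(Σy) = 10·1113 − (38)(266) = 1022
Denominator: √[(nΣx²−(Σx)²)(nΣy²−(Σy)²)]
  nΣx²−(Σx)² = 10·240 − 1444 = 956;  nΣy²−(Σy)² = 10·8402 − 70756 = 13264
  √(956·13264) = √12680384 = 3560.9527
r = 1022 / 3560.9527 = 0.2870
t = r·√(n−2)/√(1−r²) = 0.2870·√8 / √(1−0.082369) = 0.811759 / 0.957931 = 0.847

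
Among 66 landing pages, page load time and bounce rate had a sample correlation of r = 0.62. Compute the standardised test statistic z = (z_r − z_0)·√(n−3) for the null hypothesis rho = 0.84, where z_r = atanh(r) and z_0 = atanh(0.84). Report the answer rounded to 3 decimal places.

-3.938

Fisher z: atanh(0.62) = 0.725005, atanh(0.84) = 1.221174
z = (z_r − z_0)·√(n−3) = (0.725005 − 1.221174)·√63 = -0.496169 · 7.937254 = -3.938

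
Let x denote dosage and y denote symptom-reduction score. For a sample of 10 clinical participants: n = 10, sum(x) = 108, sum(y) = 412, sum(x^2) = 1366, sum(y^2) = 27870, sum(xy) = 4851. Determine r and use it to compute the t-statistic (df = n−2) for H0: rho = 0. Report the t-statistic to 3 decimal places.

S_xy = nΣxy − ΣxΣy = 10·4851 − 108·412 = 48510 − 44496 = 4014
S_xx = nΣx² − (Σx)² = 10·1366 − 108² = 13660 − 11664 = 1996
S_yy = nΣy² − (Σy)² = 10·27870 − 412² = 278700 − 169744 = 108956
r = S_xy / √(S_xx·S_yy) = 4014 / √(1996·108956) = 4014 / √217476176 = 4014 / 14747.0735 = 0.2722
t = r·√(n−2)/√(1−r²) = 0.2722·√8 / √(1−0.074093) = 0.769898 / 0.962241 = 0.800

0.800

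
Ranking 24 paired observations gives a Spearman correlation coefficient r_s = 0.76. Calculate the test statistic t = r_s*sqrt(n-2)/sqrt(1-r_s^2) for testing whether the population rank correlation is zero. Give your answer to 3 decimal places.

5.485

1 − r_s² = 1 − 0.5776 = 0.4224;  √(1−r_s²) = 0.649923
√(n−2) = √22 = 4.690416
t = r_s·√(n−2)/√(1−r_s²) = 0.76 · 4.690416 / 0.649923 = 5.485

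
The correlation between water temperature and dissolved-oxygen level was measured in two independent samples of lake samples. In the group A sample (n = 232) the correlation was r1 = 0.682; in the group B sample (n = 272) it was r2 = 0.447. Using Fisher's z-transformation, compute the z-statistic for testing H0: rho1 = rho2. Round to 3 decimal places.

z1 = atanh(0.682) = 0.832844,  z2 = atanh(0.447) = 0.480945
SE = √(1/(n1−3) + 1/(n2−3)) = √(1/229 + 1/269) = √(0.0043668 + 0.0037175) = √0.0080843 = 0.089913
z = (z1 − z2)/SE = (0.832844 − 0.480945) / 0.089913 = 0.351899 / 0.089913 = 3.914

3.914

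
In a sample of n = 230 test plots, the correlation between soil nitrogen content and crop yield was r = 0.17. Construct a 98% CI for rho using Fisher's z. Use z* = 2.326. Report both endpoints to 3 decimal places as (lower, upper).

Fisher z: z_r = atanh(r) = ½·ln((1+0.17)/(1−0.17)) = 0.171667
SE(z) = 1/√(n−3) = 1/√227 = 0.066372
98% ⇒ z* = 2.326; margin = 2.326·0.066372 = 0.154381
CI on z-scale: (0.017286, 0.326048)
Back-transform: tanh(0.017286) = 0.017284, tanh(0.326048) = 0.314965

(0.017, 0.315)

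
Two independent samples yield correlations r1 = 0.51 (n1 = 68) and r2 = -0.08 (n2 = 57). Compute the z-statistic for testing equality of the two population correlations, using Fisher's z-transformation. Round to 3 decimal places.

Fisher z-transforms: z1 = atanh(0.51) = 0.562730, z2 = atanh(-0.08) = -0.080171; difference d = 0.642901
Var(d) = 1/65 + 1/54 = 0.0153846 + 0.0185185 = 0.0339031
z = d/√Var(d) = 0.642901 / √0.0339031 = 0.642901 / 0.184128 = 3.492

3.492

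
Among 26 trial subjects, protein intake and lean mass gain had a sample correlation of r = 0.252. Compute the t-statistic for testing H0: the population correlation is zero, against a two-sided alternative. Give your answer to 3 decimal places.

1.276

1 − r² = 1 − 0.063504 = 0.936496;  √(1−r²) = 0.967727
√(n−2) = √24 = 4.898979
t = r·√(n−2)/√(1−r²) = 0.252 · 4.898979 / 0.967727 = 1.276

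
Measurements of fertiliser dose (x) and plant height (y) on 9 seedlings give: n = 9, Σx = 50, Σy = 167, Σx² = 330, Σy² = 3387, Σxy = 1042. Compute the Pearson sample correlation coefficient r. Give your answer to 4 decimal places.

Numerator: nΣxy − (Σx)(Σy) = 9·1042 − (50)(167) = 1028
Denominator: √[(nΣx²−(Σx)²)(nΣy²−(Σy)²)]
  nΣx²−(Σx)² = 9·330 − 2500 = 470;  nΣy²−(Σy)² = 9·3387 − 27889 = 2594
  √(470·2594) = √1219180 = 1104.1648
r = 1028 / 1104.1648 = 0.9310

0.9310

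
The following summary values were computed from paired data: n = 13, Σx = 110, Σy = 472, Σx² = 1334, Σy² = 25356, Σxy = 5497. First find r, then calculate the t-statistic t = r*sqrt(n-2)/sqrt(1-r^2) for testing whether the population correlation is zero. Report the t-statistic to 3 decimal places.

Numerator: nΣxy − (Σx)(Σy) = 13·5497 − (110)(472) = 19541
Denominator: √[(nΣx²−(Σx)²)(nΣy²−(Σy)²)]
  nΣx²−(Σx)² = 13·1334 − 12100 = 5242;  nΣy²−(Σy)² = 13·25356 − 222784 = 106844
  √(5242·106844) = √560076248 = 23665.9301
r = 19541 / 23665.9301 = 0.8257
t = r·√(n−2)/√(1−r²) = 0.8257·√11 / √(1−0.681780) = 2.738537 / 0.564110 = 4.855

4.855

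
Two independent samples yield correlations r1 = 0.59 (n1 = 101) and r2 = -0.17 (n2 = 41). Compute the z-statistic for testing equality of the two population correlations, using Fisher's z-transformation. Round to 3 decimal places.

4.444

z1 = atanh(0.59) = 0.677666,  z2 = atanh(-0.17) = -0.171667
SE = √(1/(n1−3) + 1/(n2−3)) = √(1/98 + 1/38) = √(0.0102041 + 0.0263158) = √0.0365199 = 0.191102
z = (z1 − z2)/SE = (0.677666 − (-0.171667)) / 0.191102 = 0.849333 / 0.191102 = 4.444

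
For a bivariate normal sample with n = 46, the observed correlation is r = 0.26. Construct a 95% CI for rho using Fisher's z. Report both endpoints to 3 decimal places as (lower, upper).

(-0.033, 0.512)

Fisher z: z_r = atanh(r) = ½·ln((1+0.26)/(1−0.26)) = 0.266108
SE(z) = 1/√(n−3) = 1/√43 = 0.152499
95% ⇒ z* = 1.960; margin = 1.960·0.152499 = 0.298898
CI on z-scale: (-0.032790, 0.565006)
Back-transform: tanh(-0.032790) = -0.032778, tanh(0.565006) = 0.511682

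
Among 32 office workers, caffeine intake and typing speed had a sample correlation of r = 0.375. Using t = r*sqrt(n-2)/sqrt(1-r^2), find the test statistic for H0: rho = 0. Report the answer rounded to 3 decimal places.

1 − r² = 1 − 0.140625 = 0.859375;  √(1−r²) = 0.927025
√(n−2) = √30 = 5.477226
t = r·√(n−2)/√(1−r²) = 0.375 · 5.477226 / 0.927025 = 2.216

2.216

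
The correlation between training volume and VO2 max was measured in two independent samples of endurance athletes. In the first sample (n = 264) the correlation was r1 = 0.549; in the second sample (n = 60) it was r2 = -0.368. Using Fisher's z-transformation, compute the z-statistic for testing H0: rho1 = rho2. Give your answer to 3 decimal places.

z1 = atanh(0.549) = 0.616949,  z2 = atanh(-0.368) = -0.386108
SE = √(1/(n1−3) + 1/(n2−3)) = √(1/261 + 1/57) = √(0.0038314 + 0.0175439) = √0.0213753 = 0.146203
z = (z1 − z2)/SE = (0.616949 − (-0.386108)) / 0.146203 = 1.003057 / 0.146203 = 6.861

6.861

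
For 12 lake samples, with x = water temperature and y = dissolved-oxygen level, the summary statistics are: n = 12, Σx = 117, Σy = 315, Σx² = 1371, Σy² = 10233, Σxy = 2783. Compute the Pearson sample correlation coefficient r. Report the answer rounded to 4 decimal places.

S_xy = nΣxy − ΣxΣy = 12·2783 − 117·315 = 33396 − 36855 = -3459
S_xx = nΣx² − (Σx)² = 12·1371 − 117² = 16452 − 13689 = 2763
S_yy = nΣy² − (Σy)² = 12·10233 − 315² = 122796 − 99225 = 23571
r = S_xy / √(S_xx·S_yy) = -3459 / √(2763·23571) = -3459 / √65126673 = -3459 / 8070.1099 = -0.4286

-0.4286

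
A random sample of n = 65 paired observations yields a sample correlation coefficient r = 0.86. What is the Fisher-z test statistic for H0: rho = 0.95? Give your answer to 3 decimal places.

Fisher z: atanh(0.86) = 1.293345, atanh(0.95) = 1.831781
z = (z_r − z_0)·√(n−3) = (1.293345 − 1.831781)·√62 = -0.538436 · 7.874008 = -4.240

-4.240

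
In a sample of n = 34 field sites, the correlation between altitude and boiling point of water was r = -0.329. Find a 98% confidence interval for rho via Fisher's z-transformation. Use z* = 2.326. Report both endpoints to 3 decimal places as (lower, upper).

z_r = atanh(-0.329) = -0.341706;  SE = 1/√(n−3) = 1/√31 = 0.179605
z-limits: -0.341706 ± 2.326·0.179605 = -0.341706 ± 0.417761 = [-0.759467, 0.076055]
ρ-limits: (tanh -0.759467, tanh 0.076055) = (-0.641, 0.076)

(-0.641, 0.076)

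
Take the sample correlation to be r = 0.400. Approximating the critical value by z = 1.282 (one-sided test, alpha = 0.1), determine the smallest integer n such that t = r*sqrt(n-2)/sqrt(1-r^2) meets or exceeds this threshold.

11

Need r·√(n−2)/√(1−r²) ≥ 1.282
√(n−2) ≥ 1.282·√(1−0.160000) / 0.400 = 1.282·0.916515 / 0.400 = 2.9374
n−2 ≥ 8.6283  ⇒  n ≥ 10.6283
Smallest integer n = 11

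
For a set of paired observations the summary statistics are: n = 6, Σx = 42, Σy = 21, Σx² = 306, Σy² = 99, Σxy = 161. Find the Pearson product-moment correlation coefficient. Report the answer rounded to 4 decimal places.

S_xy = nΣxy − ΣxΣy = 6·161 − 42·21 = 966 − 882 = 84
S_xx = nΣx² − (Σx)² = 6·306 − 42² = 1836 − 1764 = 72
S_yy = nΣy² − (Σy)² = 6·99 − 21² = 594 − 441 = 153
r = S_xy / √(S_xx·S_yy) = 84 / √(72·153) = 84 / √11016 = 84 / 104.9571 = 0.8003

0.8003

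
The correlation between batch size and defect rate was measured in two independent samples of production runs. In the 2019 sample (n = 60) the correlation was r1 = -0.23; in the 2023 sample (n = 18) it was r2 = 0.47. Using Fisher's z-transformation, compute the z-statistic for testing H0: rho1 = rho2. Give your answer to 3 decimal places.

-2.565

Fisher z-transforms: z1 = atanh(-0.23) = -0.234189, z2 = atanh(0.47) = 0.510070; difference d = -0.744259
Var(d) = 1/57 + 1/15 = 0.0175439 + 0.0666667 = 0.0842106
z = d/√Var(d) = -0.744259 / √0.0842106 = -0.744259 / 0.290191 = -2.565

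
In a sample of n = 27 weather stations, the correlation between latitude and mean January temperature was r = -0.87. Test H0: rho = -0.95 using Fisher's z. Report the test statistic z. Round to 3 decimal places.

2.443

z_r = atanh(-0.87) = -1.333080,  z_0 = atanh(-0.95) = -1.831781
SE = 1/√(n−3) = 1/√24 = 0.204124
z = (z_r − z_0)/SE = (-1.333080 − (-1.831781)) / 0.204124 = 0.498701 / 0.204124 = 2.443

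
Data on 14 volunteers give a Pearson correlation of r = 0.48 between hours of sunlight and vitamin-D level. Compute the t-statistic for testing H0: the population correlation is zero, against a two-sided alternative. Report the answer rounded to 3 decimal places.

1.895

1 − r² = 1 − 0.2304 = 0.7696;  √(1−r²) = 0.877268
√(n−2) = √12 = 3.464102
t = r·√(n−2)/√(1−r²) = 0.48 · 3.464102 / 0.877268 = 1.895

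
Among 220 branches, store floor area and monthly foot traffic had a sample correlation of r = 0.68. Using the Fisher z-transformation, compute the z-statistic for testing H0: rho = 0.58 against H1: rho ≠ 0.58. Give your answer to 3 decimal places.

2.455

Fisher z: atanh(0.68) = 0.829114, atanh(0.58) = 0.662463
z = (z_r − z_0)·√(n−3) = (0.829114 − 0.662463)·√217 = 0.166651 · 14.730920 = 2.455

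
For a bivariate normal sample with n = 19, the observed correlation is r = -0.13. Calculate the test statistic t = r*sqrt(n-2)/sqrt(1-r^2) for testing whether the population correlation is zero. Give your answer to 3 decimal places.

-0.541

1 − r² = 1 − 0.0169 = 0.9831;  √(1−r²) = 0.991514
√(n−2) = √17 = 4.123106
t = r·√(n−2)/√(1−r²) = -0.13 · 4.123106 / 0.991514 = -0.541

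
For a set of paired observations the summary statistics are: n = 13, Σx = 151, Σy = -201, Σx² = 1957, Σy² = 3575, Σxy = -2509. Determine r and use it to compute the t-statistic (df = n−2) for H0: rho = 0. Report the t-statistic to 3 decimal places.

S_xy = nΣxy − ΣxΣy = 13·(-2509) − 151·(-201) = -32617 − (-30351) = -2266
S_xx = nΣx² − (Σx)² = 13·1957 − 151² = 25441 − 22801 = 2640
S_yy = nΣy² − (Σy)² = 13·3575 − (-201)² = 46475 − 40401 = 6074
r = S_xy / √(S_xx·S_yy) = -2266 / √(2640·6074) = -2266 / √16035360 = -2266 / 4004.4176 = -0.5659
t = r·√(n−2)/√(1−r²) = -0.5659·√11 / √(1−0.320243) = -1.876878 / 0.824474 = -2.276

-2.276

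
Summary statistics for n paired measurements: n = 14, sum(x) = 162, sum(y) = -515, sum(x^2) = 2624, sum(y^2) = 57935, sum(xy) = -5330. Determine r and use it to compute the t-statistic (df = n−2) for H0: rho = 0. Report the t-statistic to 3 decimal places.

S_xy = nΣxy − ΣxΣy = 14·(-5330) − 162·(-515) = -74620 − (-83430) = 8810
S_xx = nΣx² − (Σx)² = 14·2624 − 162² = 36736 − 26244 = 10492
S_yy = nΣy² − (Σy)² = 14·57935 − (-515)² = 811090 − 265225 = 545865
r = S_xy / √(S_xx·S_yy) = 8810 / √(10492·545865) = 8810 / √5727215580 = 8810 / 75678.3693 = 0.1164
t = r·√(n−2)/√(1−r²) = 0.1164·√12 / √(1−0.013549) = 0.403221 / 0.993202 = 0.406

0.406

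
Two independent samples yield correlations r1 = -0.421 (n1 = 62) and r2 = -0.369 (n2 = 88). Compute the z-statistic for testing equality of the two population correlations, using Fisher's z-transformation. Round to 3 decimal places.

z1 = atanh(-0.421) = -0.448907,  z2 = atanh(-0.369) = -0.387265
SE = √(1/(n1−3) + 1/(n2−3)) = √(1/59 + 1/85) = √(0.0169492 + 0.0117647) = √0.0287139 = 0.169452
z = (z1 − z2)/SE = (-0.448907 − (-0.387265)) / 0.169452 = -0.061642 / 0.169452 = -0.364

-0.364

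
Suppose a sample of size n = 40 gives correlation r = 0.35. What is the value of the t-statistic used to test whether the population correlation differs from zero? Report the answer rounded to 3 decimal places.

1 − r² = 1 − 0.1225 = 0.8775;  √(1−r²) = 0.936750
√(n−2) = √38 = 6.164414
t = r·√(n−2)/√(1−r²) = 0.35 · 6.164414 / 0.936750 = 2.303

2.303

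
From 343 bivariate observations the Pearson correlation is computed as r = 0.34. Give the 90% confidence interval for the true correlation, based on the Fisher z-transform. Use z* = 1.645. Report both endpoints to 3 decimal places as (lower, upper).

(0.259, 0.416)

z_r = atanh(0.34) = 0.354093;  SE = 1/√(n−3) = 1/√340 = 0.054233
z-limits: 0.354093 ± 1.645·0.054233 = 0.354093 ± 0.089213 = [0.264880, 0.443306]
ρ-limits: (tanh 0.264880, tanh 0.443306) = (0.259, 0.416)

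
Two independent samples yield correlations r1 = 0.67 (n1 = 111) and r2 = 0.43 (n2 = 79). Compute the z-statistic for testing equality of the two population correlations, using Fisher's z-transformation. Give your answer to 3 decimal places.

z1 = atanh(0.67) = 0.810743,  z2 = atanh(0.43) = 0.459897
SE = √(1/(n1−3) + 1/(n2−3)) = √(1/108 + 1/76) = √(0.0092593 + 0.0131579) = √0.0224172 = 0.149724
z = (z1 − z2)/SE = (0.810743 − 0.459897) / 0.149724 = 0.350846 / 0.149724 = 2.343

2.343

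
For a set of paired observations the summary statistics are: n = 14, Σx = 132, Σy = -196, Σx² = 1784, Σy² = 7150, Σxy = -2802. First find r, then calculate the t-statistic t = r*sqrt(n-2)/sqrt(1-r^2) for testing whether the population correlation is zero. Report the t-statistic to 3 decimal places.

-2.729

Numerator: nΣxy − (Σx)(Σy) = 14·(-2802) − (132)(-196) = -13356
Denominator: √[(nΣx²−(Σx)²)(nΣy²−(Σy)²)]
  nΣx²−(Σx)² = 14·1784 − 17424 = 7552;  nΣy²−(Σy)² = 14·7150 − 38416 = 61684
  √(7552·61684) = √465837568 = 21583.2706
r = -13356 / 21583.2706 = -0.6188
t = r·√(n−2)/√(1−r²) = -0.6188·√12 / √(1−0.382913) = -2.143586 / 0.785549 = -2.729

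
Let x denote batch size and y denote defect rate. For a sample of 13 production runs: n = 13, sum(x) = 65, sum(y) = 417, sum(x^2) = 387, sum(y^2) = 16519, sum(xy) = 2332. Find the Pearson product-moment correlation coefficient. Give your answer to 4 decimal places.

S_xy = nΣxy − ΣxΣy = 13·2332 − 65·417 = 30316 − 27105 = 3211
S_xx = nΣx² − (Σx)² = 13·387 − 65² = 5031 − 4225 = 806
S_yy = nΣy² − (Σy)² = 13·16519 − 417² = 214747 − 173889 = 40858
r = S_xy / √(S_xx·S_yy) = 3211 / √(806·40858) = 3211 / √32931548 = 3211 / 5738.6016 = 0.5595

0.5595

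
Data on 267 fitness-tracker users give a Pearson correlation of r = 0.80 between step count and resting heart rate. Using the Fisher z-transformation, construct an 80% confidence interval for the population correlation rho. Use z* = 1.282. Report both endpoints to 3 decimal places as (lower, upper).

z_r = atanh(0.80) = 1.098612;  SE = 1/√(n−3) = 1/√264 = 0.061546
z-limits: 1.098612 ± 1.282·0.061546 = 1.098612 ± 0.078902 = [1.019710, 1.177514]
ρ-limits: (tanh 1.019710, tanh 1.177514) = (0.770, 0.827)

(0.770, 0.827)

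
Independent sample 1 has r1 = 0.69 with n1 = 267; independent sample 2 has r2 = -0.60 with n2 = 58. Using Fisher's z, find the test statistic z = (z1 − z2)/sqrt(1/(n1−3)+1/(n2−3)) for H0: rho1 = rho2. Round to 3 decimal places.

Fisher z-transforms: z1 = atanh(0.69) = 0.847956, z2 = atanh(-0.60) = -0.693147; difference d = 1.541103
Var(d) = 1/264 + 1/55 = 0.0037879 + 0.0181818 = 0.0219697
z = d/√Var(d) = 1.541103 / √0.0219697 = 1.541103 / 0.148222 = 10.397

10.397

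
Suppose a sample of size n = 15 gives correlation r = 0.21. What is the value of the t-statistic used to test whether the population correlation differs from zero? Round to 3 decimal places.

0.774

1 − r² = 1 − 0.0441 = 0.9559;  √(1−r²) = 0.977701
√(n−2) = √13 = 3.605551
t = r·√(n−2)/√(1−r²) = 0.21 · 3.605551 / 0.977701 = 0.774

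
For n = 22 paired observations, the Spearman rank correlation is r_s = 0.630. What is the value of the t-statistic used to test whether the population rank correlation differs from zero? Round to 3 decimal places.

3.628

1 − r_s² = 1 − 0.396900 = 0.603100;  √(1−r_s²) = 0.776595
√(n−2) = √20 = 4.472136
t = r_s·√(n−2)/√(1−r_s²) = 0.630 · 4.472136 / 0.776595 = 3.628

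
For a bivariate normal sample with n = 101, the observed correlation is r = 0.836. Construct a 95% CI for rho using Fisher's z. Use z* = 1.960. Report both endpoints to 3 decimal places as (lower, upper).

(0.766, 0.887)

Fisher z: z_r = atanh(r) = ½·ln((1+0.836)/(1−0.836)) = 1.207739
SE(z) = 1/√(n−3) = 1/√98 = 0.101015
95% ⇒ z* = 1.960; margin = 1.960·0.101015 = 0.197989
CI on z-scale: (1.009750, 1.405728)
Back-transform: tanh(1.009750) = 0.765659, tanh(1.405728) = 0.886584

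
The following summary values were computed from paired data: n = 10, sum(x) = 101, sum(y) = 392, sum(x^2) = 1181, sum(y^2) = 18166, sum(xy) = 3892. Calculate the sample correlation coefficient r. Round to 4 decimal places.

-0.1001

S_xy = nΣxy − ΣxΣy = 10·3892 − 101·392 = 38920 − 39592 = -672
S_xx = nΣx² − (Σx)² = 10·1181 − 101² = 11810 − 10201 = 1609
S_yy = nΣy² − (Σy)² = 10·18166 − 392² = 181660 − 153664 = 27996
r = S_xy / √(S_xx·S_yy) = -672 / √(1609·27996) = -672 / √45045564 = -672 / 6711.5992 = -0.1001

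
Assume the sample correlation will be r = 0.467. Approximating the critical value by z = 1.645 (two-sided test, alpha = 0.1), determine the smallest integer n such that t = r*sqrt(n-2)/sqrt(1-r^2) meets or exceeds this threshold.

12

Need r·√(n−2)/√(1−r²) ≥ 1.645
√(n−2) ≥ 1.645·√(1−0.218089) / 0.467 = 1.645·0.884257 / 0.467 = 3.1148
n−2 ≥ 9.7020  ⇒  n ≥ 11.7020
Smallest integer n = 12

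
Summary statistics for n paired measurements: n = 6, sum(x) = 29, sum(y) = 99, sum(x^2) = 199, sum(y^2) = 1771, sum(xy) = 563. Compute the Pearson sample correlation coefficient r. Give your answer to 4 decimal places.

S_xy = nΣxy − ΣxΣy = 6·563 − 29·99 = 3378 − 2871 = 507
S_xx = nΣx² − (Σx)² = 6·199 − 29² = 1194 − 841 = 353
S_yy = nΣy² − (Σy)² = 6·1771 − 99² = 10626 − 9801 = 825
r = S_xy / √(S_xx·S_yy) = 507 / √(353·825) = 507 / √291225 = 507 / 539.6527 = 0.9395

0.9395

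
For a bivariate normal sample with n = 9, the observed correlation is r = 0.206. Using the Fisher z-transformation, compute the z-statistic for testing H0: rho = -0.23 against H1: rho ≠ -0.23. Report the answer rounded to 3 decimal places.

1.086

Fisher z: atanh(0.206) = 0.208990, atanh(-0.23) = -0.234189
z = (z_r − z_0)·√(n−3) = (0.208990 − (-0.234189))·√6 = 0.443179 · 2.449490 = 1.086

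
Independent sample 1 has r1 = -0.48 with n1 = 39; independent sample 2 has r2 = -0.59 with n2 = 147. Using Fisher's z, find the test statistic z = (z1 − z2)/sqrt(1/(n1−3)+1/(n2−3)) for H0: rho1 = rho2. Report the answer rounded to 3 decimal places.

z1 = atanh(-0.48) = -0.522984,  z2 = atanh(-0.59) = -0.677666
SE = √(1/(n1−3) + 1/(n2−3)) = √(1/36 + 1/144) = √(0.0277778 + 0.0069444) = √0.0347222 = 0.186339
z = (z1 − z2)/SE = (-0.522984 − (-0.677666)) / 0.186339 = 0.154682 / 0.186339 = 0.830

0.830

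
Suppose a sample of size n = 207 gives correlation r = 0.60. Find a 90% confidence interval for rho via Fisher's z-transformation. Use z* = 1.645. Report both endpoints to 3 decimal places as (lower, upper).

Fisher z: z_r = atanh(r) = ½·ln((1+0.60)/(1−0.60)) = 0.693147
SE(z) = 1/√(n−3) = 1/√204 = 0.070014
90% ⇒ z* = 1.645; margin = 1.645·0.070014 = 0.115173
CI on z-scale: (0.577974, 0.808320)
Back-transform: tanh(0.577974) = 0.521191, tanh(0.808320) = 0.668662

(0.521, 0.669)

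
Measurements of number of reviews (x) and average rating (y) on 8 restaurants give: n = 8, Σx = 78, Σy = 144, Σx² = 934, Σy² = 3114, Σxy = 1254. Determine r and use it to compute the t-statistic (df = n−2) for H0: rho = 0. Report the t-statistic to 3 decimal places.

S_xy = nΣxy − ΣxΣy = 8·1254 − 78·144 = 10032 − 11232 = -1200
S_xx = nΣx² − (Σx)² = 8·934 − 78² = 7472 − 6084 = 1388
S_yy = nΣy² − (Σy)² = 8·3114 − 144² = 24912 − 20736 = 4176
r = S_xy / √(S_xx·S_yy) = -1200 / √(1388·4176) = -1200 / √5796288 = -1200 / 2407.5481 = -0.4984
t = r·√(n−2)/√(1−r²) = -0.4984·√6 / √(1−0.248403) = -1.220826 / 0.866947 = -1.408

-1.408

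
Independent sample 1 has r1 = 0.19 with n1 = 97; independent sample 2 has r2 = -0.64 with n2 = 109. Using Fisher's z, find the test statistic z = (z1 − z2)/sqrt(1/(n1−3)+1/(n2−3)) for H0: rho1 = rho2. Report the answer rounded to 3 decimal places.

6.709

z1 = atanh(0.19) = 0.192337,  z2 = atanh(-0.64) = -0.758174
SE = √(1/(n1−3) + 1/(n2−3)) = √(1/94 + 1/106) = √(0.0106383 + 0.0094340) = √0.0200723 = 0.141677
z = (z1 − z2)/SE = (0.192337 − (-0.758174)) / 0.141677 = 0.950511 / 0.141677 = 6.709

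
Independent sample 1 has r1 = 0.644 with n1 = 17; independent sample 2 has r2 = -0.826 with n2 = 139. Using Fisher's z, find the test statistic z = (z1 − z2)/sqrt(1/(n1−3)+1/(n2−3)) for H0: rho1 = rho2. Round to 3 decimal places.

z1 = atanh(0.644) = 0.764978,  z2 = atanh(-0.826) = -1.175414
SE = √(1/(n1−3) + 1/(n2−3)) = √(1/14 + 1/136) = √(0.0714286 + 0.0073529) = √0.0787815 = 0.280680
z = (z1 − z2)/SE = (0.764978 − (-1.175414)) / 0.280680 = 1.940392 / 0.280680 = 6.913

6.913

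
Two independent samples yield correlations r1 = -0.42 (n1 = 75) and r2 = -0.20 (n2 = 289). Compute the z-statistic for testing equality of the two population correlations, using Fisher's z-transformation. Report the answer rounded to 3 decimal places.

-1.858

z1 = atanh(-0.42) = -0.447692,  z2 = atanh(-0.20) = -0.202733
SE = √(1/(n1−3) + 1/(n2−3)) = √(1/72 + 1/286) = √(0.0138889 + 0.0034965) = √0.0173854 = 0.131854
z = (z1 − z2)/SE = (-0.447692 − (-0.202733)) / 0.131854 = -0.244959 / 0.131854 = -1.858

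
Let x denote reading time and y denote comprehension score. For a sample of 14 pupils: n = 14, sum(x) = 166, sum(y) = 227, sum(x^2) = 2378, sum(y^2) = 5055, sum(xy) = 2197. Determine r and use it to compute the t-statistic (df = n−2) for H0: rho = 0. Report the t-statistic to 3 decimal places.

-3.036

Numerator: nΣxy − (Σx)(Σy) = 14·2197 − (166)(227) = -6924
Denominator: √[(nΣx²−(Σx)²)(nΣy²−(Σy)²)]
  nΣx²−(Σx)² = 14·2378 − 27556 = 5736;  nΣy²−(Σy)² = 14·5055 − 51529 = 19241
  √(5736·19241) = √110366376 = 10505.5403
r = -6924 / 10505.5403 = -0.6591
t = r·√(n−2)/√(1−r²) = -0.6591·√12 / √(1−0.434413) = -2.283189 / 0.752055 = -3.036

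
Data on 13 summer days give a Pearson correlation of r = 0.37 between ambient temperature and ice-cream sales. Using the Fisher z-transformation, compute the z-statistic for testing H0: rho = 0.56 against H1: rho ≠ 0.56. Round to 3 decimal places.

-0.773

z_r = atanh(0.37) = 0.388423,  z_0 = atanh(0.56) = 0.632833
SE = 1/√(n−3) = 1/√10 = 0.316228
z = (z_r − z_0)/SE = (0.388423 − 0.632833) / 0.316228 = -0.244410 / 0.316228 = -0.773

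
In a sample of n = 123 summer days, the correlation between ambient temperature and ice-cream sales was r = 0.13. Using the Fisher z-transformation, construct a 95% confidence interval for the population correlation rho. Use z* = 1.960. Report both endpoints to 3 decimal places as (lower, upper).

(-0.048, 0.300)

z_r = atanh(0.13) = 0.130740;  SE = 1/√(n−3) = 1/√120 = 0.091287
z-limits: 0.130740 ± 1.960·0.091287 = 0.130740 ± 0.178923 = [-0.048183, 0.309663]
ρ-limits: (tanh -0.048183, tanh 0.309663) = (-0.048, 0.300)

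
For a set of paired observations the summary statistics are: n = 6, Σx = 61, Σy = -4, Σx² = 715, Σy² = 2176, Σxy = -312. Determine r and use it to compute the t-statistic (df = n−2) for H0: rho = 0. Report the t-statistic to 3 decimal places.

-1.491

Numerator: nΣxy − (Σx)(Σy) = 6·(-312) − (61)(-4) = -1628
Denominator: √[(nΣx²−(Σx)²)(nΣy²−(Σy)²)]
  nΣx²−(Σx)² = 6·715 − 3721 = 569;  nΣy²−(Σy)² = 6·2176 − 16 = 13040
  √(569·13040) = √7419760 = 2723.9236
r = -1628 / 2723.9236 = -0.5977
t = r·√(n−2)/√(1−r²) = -0.5977·√4 / √(1−0.357245) = -1.195400 / 0.801720 = -1.491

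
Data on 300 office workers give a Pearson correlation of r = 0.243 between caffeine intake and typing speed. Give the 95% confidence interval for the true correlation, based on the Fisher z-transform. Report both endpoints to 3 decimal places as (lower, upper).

z_r = atanh(0.243) = 0.247960;  SE = 1/√(n−3) = 1/√297 = 0.058026
z-limits: 0.247960 ± 1.960·0.058026 = 0.247960 ± 0.113731 = [0.134229, 0.361691]
ρ-limits: (tanh 0.134229, tanh 0.361691) = (0.133, 0.347)

(0.133, 0.347)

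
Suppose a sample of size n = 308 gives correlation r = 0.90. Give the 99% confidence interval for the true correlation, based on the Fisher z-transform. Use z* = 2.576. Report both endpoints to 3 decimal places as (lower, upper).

z_r = atanh(0.90) = 1.472219;  SE = 1/√(n−3) = 1/√305 = 0.057260
z-limits: 1.472219 ± 2.576·0.057260 = 1.472219 ± 0.147502 = [1.324717, 1.619721]
ρ-limits: (tanh 1.324717, tanh 1.619721) = (0.868, 0.925)

(0.868, 0.925)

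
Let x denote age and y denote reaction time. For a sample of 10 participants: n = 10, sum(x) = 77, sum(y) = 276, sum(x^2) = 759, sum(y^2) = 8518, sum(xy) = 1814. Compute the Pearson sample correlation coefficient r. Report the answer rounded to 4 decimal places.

Numerator: nΣxy − (Σx)(Σy) = 10·1814 − (77)(276) = -3112
Denominator: √[(nΣx²−(Σx)²)(nΣy²−(Σy)²)]
  nΣx²−(Σx)² = 10·759 − 5929 = 1661;  nΣy²−(Σy)² = 10·8518 − 76176 = 9004
  √(1661·9004) = √14955644 = 3867.2528
r = -3112 / 3867.2528 = -0.8047

-0.8047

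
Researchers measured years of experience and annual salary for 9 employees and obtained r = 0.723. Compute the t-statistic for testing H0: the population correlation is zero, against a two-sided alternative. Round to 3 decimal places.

2.769

t = r·√(n−2) / √(1−r²) with r = 0.723, n = 9
  = 0.723·√7 / √(1 − 0.522729)
  = 0.723·2.645751 / 0.690848
  = 1.912878 / 0.690848 = 2.769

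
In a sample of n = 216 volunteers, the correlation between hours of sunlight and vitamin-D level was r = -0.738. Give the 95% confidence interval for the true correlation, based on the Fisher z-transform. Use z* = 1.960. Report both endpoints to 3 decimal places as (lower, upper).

(-0.793, -0.671)

z_r = atanh(-0.738) = -0.946073;  SE = 1/√(n−3) = 1/√213 = 0.068519
z-limits: -0.946073 ± 1.960·0.068519 = -0.946073 ± 0.134297 = [-1.080370, -0.811776]
ρ-limits: (tanh -1.080370, tanh -0.811776) = (-0.793, -0.671)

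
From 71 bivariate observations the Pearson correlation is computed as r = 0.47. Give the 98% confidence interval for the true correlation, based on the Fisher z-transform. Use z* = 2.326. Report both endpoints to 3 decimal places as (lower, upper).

Fisher z: z_r = atanh(r) = ½·ln((1+0.47)/(1−0.47)) = 0.510070
SE(z) = 1/√(n−3) = 1/√68 = 0.121268
98% ⇒ z* = 2.326; margin = 2.326·0.121268 = 0.282069
CI on z-scale: (0.228001, 0.792139)
Back-transform: tanh(0.228001) = 0.224131, tanh(0.792139) = 0.659619

(0.224, 0.660)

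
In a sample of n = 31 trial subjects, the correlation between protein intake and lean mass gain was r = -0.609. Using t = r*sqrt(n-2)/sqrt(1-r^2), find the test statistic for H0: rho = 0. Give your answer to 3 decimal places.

1 − r² = 1 − 0.370881 = 0.629119;  √(1−r²) = 0.793170
√(n−2) = √29 = 5.385165
t = r·√(n−2)/√(1−r²) = -0.609 · 5.385165 / 0.793170 = -4.135

-4.135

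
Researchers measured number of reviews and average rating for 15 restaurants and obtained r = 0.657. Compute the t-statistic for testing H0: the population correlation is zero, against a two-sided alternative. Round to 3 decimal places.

t = r·√(n−2) / √(1−r²) with r = 0.657, n = 15
  = 0.657·√13 / √(1 − 0.431649)
  = 0.657·3.605551 / 0.753891
  = 2.368847 / 0.753891 = 3.142

3.142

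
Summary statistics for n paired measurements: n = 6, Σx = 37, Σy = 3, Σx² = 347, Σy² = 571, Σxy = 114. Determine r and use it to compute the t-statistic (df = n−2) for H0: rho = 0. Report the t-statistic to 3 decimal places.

0.789

Numerator: nΣxy − (Σx)(Σy) = 6·114 − (37)(3) = 573
Denominator: √[(nΣx²−(Σx)²)(nΣy²−(Σy)²)]
  nΣx²−(Σx)² = 6·347 − 1369 = 713;  nΣy²−(Σy)² = 6·571 − 9 = 3417
  √(713·3417) = √2436321 = 1560.8719
r = 573 / 1560.8719 = 0.3671
t = r·√(n−2)/√(1−r²) = 0.3671·√4 / √(1−0.134762) = 0.734200 / 0.930182 = 0.789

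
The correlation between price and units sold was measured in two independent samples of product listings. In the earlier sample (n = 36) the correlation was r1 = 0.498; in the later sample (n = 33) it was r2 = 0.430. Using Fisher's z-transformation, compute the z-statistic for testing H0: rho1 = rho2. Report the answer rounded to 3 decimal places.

Fisher z-transforms: z1 = atanh(0.498) = 0.546643, z2 = atanh(0.430) = 0.459897; difference d = 0.086746
Var(d) = 1/33 + 1/30 = 0.0303030 + 0.0333333 = 0.0636363
z = d/√Var(d) = 0.086746 / √0.0636363 = 0.086746 / 0.252262 = 0.344

0.344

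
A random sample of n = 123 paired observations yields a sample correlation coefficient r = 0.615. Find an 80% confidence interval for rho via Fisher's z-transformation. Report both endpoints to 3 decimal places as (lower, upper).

(0.537, 0.683)

Fisher z: z_r = atanh(r) = ½·ln((1+0.615)/(1−0.615)) = 0.716923
SE(z) = 1/√(n−3) = 1/√120 = 0.091287
80% ⇒ z* = 1.282; margin = 1.282·0.091287 = 0.117030
CI on z-scale: (0.599893, 0.833953)
Back-transform: tanh(0.599893) = 0.536973, tanh(0.833953) = 0.682593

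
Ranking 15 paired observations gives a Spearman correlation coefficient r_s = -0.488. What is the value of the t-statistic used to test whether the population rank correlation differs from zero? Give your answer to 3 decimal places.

1 − r_s² = 1 − 0.238144 = 0.761856;  √(1−r_s²) = 0.872844
√(n−2) = √13 = 3.605551
t = r_s·√(n−2)/√(1−r_s²) = -0.488 · 3.605551 / 0.872844 = -2.016

-2.016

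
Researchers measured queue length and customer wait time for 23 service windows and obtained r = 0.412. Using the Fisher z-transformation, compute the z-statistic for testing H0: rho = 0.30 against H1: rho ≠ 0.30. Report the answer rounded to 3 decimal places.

0.575

z_r = atanh(0.412) = 0.438018,  z_0 = atanh(0.30) = 0.309520
SE = 1/√(n−3) = 1/√20 = 0.223607
z = (z_r − z_0)/SE = (0.438018 − 0.309520) / 0.223607 = 0.128498 / 0.223607 = 0.575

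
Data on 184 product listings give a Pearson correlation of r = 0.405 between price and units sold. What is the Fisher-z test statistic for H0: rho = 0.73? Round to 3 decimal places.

z_r = atanh(0.405) = 0.429616,  z_0 = atanh(0.73) = 0.928727
SE = 1/√(n−3) = 1/√181 = 0.074329
z = (z_r − z_0)/SE = (0.429616 − 0.928727) / 0.074329 = -0.499111 / 0.074329 = -6.715

-6.715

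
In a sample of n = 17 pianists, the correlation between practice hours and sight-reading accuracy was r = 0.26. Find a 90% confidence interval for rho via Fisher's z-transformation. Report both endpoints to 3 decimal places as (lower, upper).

(-0.172, 0.608)

z_r = atanh(0.26) = 0.266108;  SE = 1/√(n−3) = 1/√14 = 0.267261
z-limits: 0.266108 ± 1.645·0.267261 = 0.266108 ± 0.439644 = [-0.173536, 0.705752]
ρ-limits: (tanh -0.173536, tanh 0.705752) = (-0.172, 0.608)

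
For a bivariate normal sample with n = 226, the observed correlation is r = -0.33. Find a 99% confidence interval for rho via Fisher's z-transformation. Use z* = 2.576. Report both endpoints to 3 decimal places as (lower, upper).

Fisher z: z_r = atanh(r) = ½·ln((1+(-0.33))/(1−(-0.33))) = -0.342828
SE(z) = 1/√(n−3) = 1/√223 = 0.066965
99% ⇒ z* = 2.576; margin = 2.576·0.066965 = 0.172502
CI on z-scale: (-0.515330, -0.170326)
Back-transform: tanh(-0.515330) = -0.474088, tanh(-0.170326) = -0.168698

(-0.474, -0.169)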